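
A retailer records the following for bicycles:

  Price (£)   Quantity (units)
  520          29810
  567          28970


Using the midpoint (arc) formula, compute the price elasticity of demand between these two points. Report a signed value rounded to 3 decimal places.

-0.331

%ΔQ = (28970 − 29810) / [(29810 + 28970)/2] = -840/29390 = -0.028581…
%ΔP = (567 − 520) / [(520 + 567)/2] = 47/543.5 = 0.086476…
Arc Ed = %ΔQ / %ΔP = (-840/29390) / (47/543.5) = -0.33050…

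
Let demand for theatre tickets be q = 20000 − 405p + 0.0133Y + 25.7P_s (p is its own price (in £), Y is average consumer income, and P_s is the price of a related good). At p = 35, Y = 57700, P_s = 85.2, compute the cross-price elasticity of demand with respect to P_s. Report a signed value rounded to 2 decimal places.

At the given values, q = 20000 − 405(35) + 0.0133(57700) + 25.7(85.2) = 8782.05.
∂q/∂P_s = 25.7.
E = (25.7) × (85.2/8782.05) = 0.2493…

0.25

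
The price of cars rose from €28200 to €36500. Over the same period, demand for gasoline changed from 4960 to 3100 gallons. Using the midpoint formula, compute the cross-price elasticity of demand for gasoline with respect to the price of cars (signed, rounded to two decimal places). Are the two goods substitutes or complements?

%ΔQ_{gasoline} = (3100 − 4960)/avg = -1860/4030 = -0.461538…
%ΔP_{cars} = (36500 − 28200)/avg = 8300/32350 = 0.256568…
E_cross = (-1860/4030) / (8300/32350) = -1.7988…
E_cross < 0 ⇒ the goods are complements.

-1.80; complements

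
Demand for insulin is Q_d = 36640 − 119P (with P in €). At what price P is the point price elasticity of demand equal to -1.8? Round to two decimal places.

Ed = −119P/(36640 − 119P). Set this equal to -1.8:
119P = 1.8·(36640 − 119P) ⇒ 119P(1 + 1.8) = 1.8·36640
P = 1.8·36640 / (119·2.8) = 197.9351…

197.94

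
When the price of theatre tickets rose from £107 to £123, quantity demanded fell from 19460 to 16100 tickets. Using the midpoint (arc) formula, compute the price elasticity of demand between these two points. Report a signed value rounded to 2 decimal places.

%ΔQ = (16100 − 19460) / [(19460 + 16100)/2] = -3360/17780 = -0.188976…
%ΔP = (123 − 107) / [(107 + 123)/2] = 16/115 = 0.139130…
Arc Ed = %ΔQ / %ΔP = (-3360/17780) / (16/115) = -1.3582…

-1.36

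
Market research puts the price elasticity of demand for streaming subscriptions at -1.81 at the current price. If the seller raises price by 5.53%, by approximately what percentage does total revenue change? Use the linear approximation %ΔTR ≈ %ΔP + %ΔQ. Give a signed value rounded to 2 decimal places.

%ΔQ ≈ Ed × %ΔP = (-1.81) × (+5.53%) = -10.0093%
%ΔTR ≈ %ΔP + %ΔQ = (+5.53%) + (-10.0093%) = -4.4793%

-4.48%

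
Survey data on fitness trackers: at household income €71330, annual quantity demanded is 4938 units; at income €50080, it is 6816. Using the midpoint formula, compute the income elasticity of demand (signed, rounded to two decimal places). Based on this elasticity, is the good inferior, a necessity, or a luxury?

-0.91; inferior

%ΔQ = (6816 − 4938)/[( 4938 + 6816)/2] = 1878/5877 = 0.319550…
%ΔIncome = (50080 − 71330)/[( 71330 + 50080)/2] = -21250/60705 = -0.350053…
E_income = (1878/5877) / (-21250/60705) = -0.9128…
E_income < 0 ⇒ inferior good.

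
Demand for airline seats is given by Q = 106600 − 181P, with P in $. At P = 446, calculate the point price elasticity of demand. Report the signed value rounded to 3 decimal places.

-3.120

dQ/dP = −181. At P = 446, Q = 106600 − 181(446) = 25874.
Ed = (dQ/dP)·(P/Q) = −181 × (446/25874) = -3.11996…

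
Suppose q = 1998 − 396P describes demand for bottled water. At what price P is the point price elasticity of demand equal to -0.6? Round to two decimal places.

1.89

Ed = −396P/(1998 − 396P). Set this equal to -0.6:
396P = 0.6·(1998 − 396P) ⇒ 396P(1 + 0.6) = 0.6·1998
P = 0.6·1998 / (396·1.6) = 1.8920…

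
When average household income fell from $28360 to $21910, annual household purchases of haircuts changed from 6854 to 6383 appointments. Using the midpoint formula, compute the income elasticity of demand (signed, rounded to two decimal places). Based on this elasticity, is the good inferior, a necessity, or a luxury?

%ΔQ = (6383 − 6854)/[( 6854 + 6383)/2] = -471/6618.5 = -0.071164…
%ΔIncome = (21910 − 28360)/[( 28360 + 21910)/2] = -6450/25135 = -0.256614…
E_income = (-471/6618.5) / (-6450/25135) = 0.2773…
0 < E_income < 1 ⇒ normal good, necessity.

0.28; necessity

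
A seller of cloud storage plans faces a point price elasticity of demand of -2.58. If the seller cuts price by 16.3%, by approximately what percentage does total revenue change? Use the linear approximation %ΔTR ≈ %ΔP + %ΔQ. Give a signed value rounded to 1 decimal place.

%ΔQ ≈ Ed × %ΔP = (-2.58) × (-16.3%) = +42.0540%
%ΔTR ≈ %ΔP + %ΔQ = (-16.3%) + (+42.0540%) = +25.7540%

+25.8%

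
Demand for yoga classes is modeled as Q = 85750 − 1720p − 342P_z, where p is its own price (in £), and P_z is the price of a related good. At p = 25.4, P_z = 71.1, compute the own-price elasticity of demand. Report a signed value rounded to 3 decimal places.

At the given values, Q = 85750 − 1720(25.4) − 342(71.1) = 17745.8.
∂Q/∂p = −1720.
E = (-1720) × (25.4/17745.8) = -2.46187…

-2.462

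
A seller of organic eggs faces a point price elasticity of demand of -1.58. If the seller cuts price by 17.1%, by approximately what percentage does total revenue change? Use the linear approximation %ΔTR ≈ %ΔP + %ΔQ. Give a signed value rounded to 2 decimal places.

+9.92%

%ΔQ ≈ Ed × %ΔP = (-1.58) × (-17.1%) = +27.0180%
%ΔTR ≈ %ΔP + %ΔQ = (-17.1%) + (+27.0180%) = +9.9180%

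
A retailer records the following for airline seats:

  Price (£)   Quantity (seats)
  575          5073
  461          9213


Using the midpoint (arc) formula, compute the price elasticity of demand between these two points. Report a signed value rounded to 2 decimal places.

-2.63

%ΔQ = (9213 − 5073) / [(5073 + 9213)/2] = 4140/7143 = 0.579588…
%ΔP = (461 − 575) / [(575 + 461)/2] = -114/518 = -0.220077…
Arc Ed = %ΔQ / %ΔP = (4140/7143) / (-114/518) = -2.6335…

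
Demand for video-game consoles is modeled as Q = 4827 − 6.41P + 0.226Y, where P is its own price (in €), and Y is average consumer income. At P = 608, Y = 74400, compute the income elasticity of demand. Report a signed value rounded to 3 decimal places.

0.948

At the given values, Q = 4827 − 6.41(608) + 0.226(74400) = 17744.12.
∂Q/∂Y = 0.226.
E = (0.226) × (74400/17744.12) = 0.94760…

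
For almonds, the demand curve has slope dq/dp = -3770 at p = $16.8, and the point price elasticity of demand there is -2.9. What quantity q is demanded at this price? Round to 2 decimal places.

21840.00

Ed = (dq/dp)·(p/q) ⇒ q = (dq/dp)·p/Ed = (-3770)·16.8/(-2.9) = 21840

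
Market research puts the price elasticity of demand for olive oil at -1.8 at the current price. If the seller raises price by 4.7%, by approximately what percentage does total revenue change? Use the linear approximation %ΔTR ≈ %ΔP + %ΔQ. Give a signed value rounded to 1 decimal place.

-3.8%

%ΔQ ≈ Ed × %ΔP = (-1.8) × (+4.7%) = -8.4600%
%ΔTR ≈ %ΔP + %ΔQ = (+4.7%) + (-8.4600%) = -3.7600%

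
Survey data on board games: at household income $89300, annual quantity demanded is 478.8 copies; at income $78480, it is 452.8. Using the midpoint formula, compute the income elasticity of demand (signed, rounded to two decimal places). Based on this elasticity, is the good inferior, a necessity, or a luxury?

0.43; necessity

%ΔQ = (452.8 − 478.8)/[( 478.8 + 452.8)/2] = -26/465.8 = -0.055817…
%ΔIncome = (78480 − 89300)/[( 89300 + 78480)/2] = -10820/83890 = -0.128978…
E_income = (-26/465.8) / (-10820/83890) = 0.4327…
0 < E_income < 1 ⇒ normal good, necessity.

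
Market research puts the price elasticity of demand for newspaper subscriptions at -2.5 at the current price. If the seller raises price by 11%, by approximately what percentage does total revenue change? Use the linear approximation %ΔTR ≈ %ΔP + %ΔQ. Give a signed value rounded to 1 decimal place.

-16.5%

%ΔQ ≈ Ed × %ΔP = (-2.5) × (+11%) = -27.5000%
%ΔTR ≈ %ΔP + %ΔQ = (+11%) + (-27.5000%) = -16.5000%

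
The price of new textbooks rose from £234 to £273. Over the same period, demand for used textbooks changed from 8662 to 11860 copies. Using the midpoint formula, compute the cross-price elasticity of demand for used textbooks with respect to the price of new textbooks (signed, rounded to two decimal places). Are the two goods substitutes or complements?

%ΔQ_{used textbooks} = (11860 − 8662)/avg = 3198/10261 = 0.311665…
%ΔP_{new textbooks} = (273 − 234)/avg = 39/253.5 = 0.153846…
E_cross = (3198/10261) / (39/253.5) = 2.0258…
E_cross > 0 ⇒ the goods are substitutes.

2.03; substitutes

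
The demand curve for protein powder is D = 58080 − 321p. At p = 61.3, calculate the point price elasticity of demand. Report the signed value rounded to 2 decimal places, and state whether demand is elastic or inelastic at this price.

dD/dp = −321. At p = 61.3, D = 58080 − 321(61.3) = 38402.7.
Ed = (dD/dp)·(p/D) = −321 × (61.3/38402.7) = -0.5123…
|Ed| = 0.51 < 1, so demand is inelastic.

-0.51; inelastic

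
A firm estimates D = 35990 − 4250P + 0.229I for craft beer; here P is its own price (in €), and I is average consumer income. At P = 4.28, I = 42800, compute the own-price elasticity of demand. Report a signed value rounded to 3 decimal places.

-0.659

At the given values, D = 35990 − 4250(4.28) + 0.229(42800) = 27601.2.
∂D/∂P = −4250.
E = (-4250) × (4.28/27601.2) = -0.65902…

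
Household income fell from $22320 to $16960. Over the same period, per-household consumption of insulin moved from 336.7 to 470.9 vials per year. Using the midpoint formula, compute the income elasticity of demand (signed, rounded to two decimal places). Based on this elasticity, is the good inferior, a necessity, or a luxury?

-1.22; inferior

%ΔQ = (470.9 − 336.7)/[( 336.7 + 470.9)/2] = 134.2/403.8 = 0.332342…
%ΔIncome = (16960 − 22320)/[( 22320 + 16960)/2] = -5360/19640 = -0.272912…
E_income = (134.2/403.8) / (-5360/19640) = -1.2177…
E_income < 0 ⇒ inferior good.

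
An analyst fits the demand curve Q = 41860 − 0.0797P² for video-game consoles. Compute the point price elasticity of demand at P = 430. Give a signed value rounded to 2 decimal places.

-1.09

dQ/dP = −2·0.0797·P = -68.542. At P = 430, Q = 27123.47.
Ed = (dQ/dP)·(P/Q) = (-68.542) × (430/27123.47) = -1.0866…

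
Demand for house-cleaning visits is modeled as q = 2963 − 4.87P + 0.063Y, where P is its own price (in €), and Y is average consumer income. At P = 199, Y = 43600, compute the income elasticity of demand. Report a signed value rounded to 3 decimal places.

0.579

At the given values, q = 2963 − 4.87(199) + 0.063(43600) = 4740.67.
∂q/∂Y = 0.063.
E = (0.063) × (43600/4740.67) = 0.57941…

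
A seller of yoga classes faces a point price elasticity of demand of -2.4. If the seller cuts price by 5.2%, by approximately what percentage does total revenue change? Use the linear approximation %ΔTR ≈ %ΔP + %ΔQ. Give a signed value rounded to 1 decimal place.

%ΔQ ≈ Ed × %ΔP = (-2.4) × (-5.2%) = +12.4800%
%ΔTR ≈ %ΔP + %ΔQ = (-5.2%) + (+12.4800%) = +7.2800%

+7.3%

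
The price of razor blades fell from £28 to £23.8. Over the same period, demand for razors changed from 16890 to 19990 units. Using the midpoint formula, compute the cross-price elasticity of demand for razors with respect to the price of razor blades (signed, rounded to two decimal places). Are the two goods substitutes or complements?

%ΔQ_{razors} = (19990 − 16890)/avg = 3100/18440 = 0.168112…
%ΔP_{razor blades} = (23.8 − 28)/avg = -4.2/25.9 = -0.162162…
E_cross = (3100/18440) / (-4.2/25.9) = -1.0366…
E_cross < 0 ⇒ the goods are complements.

-1.04; complements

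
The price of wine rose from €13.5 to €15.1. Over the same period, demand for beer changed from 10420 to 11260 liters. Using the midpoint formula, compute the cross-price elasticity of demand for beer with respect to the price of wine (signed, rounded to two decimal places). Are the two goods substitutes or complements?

0.69; substitutes

%ΔQ_{beer} = (11260 − 10420)/avg = 840/10840 = 0.077490…
%ΔP_{wine} = (15.1 − 13.5)/avg = 1.6/14.3 = 0.111888…
E_cross = (840/10840) / (1.6/14.3) = 0.6925…
E_cross > 0 ⇒ the goods are substitutes.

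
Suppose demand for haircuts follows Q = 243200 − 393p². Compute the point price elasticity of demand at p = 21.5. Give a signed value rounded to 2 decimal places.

-5.90

dQ/dp = −2·393·p = -16899. At p = 21.5, Q = 61535.75.
Ed = (dQ/dp)·(p/Q) = (-16899) × (21.5/61535.75) = -5.9043…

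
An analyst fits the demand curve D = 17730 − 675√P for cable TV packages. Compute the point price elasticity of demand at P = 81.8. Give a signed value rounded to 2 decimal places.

dD/dP = −675/(2√P) = -37.3162. At P = 81.8, D = 11625.1.
Ed = (dD/dP)·(P/D) = (-37.3162) × (81.8/11625.1) = -0.2625…

-0.26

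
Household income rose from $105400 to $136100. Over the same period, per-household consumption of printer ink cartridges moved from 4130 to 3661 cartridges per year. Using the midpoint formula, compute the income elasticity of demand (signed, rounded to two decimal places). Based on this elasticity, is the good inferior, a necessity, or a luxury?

-0.47; inferior

%ΔQ = (3661 − 4130)/[( 4130 + 3661)/2] = -469/3895.5 = -0.120395…
%ΔIncome = (136100 − 105400)/[( 105400 + 136100)/2] = 30700/120750 = 0.254244…
E_income = (-469/3895.5) / (30700/120750) = -0.4735…
E_income < 0 ⇒ inferior good.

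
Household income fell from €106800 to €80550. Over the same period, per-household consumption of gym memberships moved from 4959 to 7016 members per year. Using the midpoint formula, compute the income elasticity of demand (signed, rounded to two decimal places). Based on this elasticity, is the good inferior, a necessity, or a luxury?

%ΔQ = (7016 − 4959)/[( 4959 + 7016)/2] = 2057/5987.5 = 0.343549…
%ΔIncome = (80550 − 106800)/[( 106800 + 80550)/2] = -26250/93675 = -0.280224…
E_income = (2057/5987.5) / (-26250/93675) = -1.2259…
E_income < 0 ⇒ inferior good.

-1.23; inferior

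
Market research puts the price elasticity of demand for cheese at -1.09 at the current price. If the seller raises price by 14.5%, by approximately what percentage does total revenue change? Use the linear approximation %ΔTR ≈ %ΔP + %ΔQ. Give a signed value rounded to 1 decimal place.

%ΔQ ≈ Ed × %ΔP = (-1.09) × (+14.5%) = -15.8050%
%ΔTR ≈ %ΔP + %ΔQ = (+14.5%) + (-15.8050%) = -1.3050%

-1.3%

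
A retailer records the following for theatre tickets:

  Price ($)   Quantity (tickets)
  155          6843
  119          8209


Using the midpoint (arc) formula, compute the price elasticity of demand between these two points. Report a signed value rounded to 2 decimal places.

-0.69

%ΔQ = (8209 − 6843) / [(6843 + 8209)/2] = 1366/7526 = 0.181504…
%ΔP = (119 − 155) / [(155 + 119)/2] = -36/137 = -0.262773…
Arc Ed = %ΔQ / %ΔP = (1366/7526) / (-36/137) = -0.6907…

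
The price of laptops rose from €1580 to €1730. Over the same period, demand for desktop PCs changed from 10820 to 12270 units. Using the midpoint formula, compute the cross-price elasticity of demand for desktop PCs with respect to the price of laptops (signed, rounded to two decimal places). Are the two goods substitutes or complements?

1.39; substitutes

%ΔQ_{desktop PCs} = (12270 − 10820)/avg = 1450/11545 = 0.125595…
%ΔP_{laptops} = (1730 − 1580)/avg = 150/1655 = 0.090634…
E_cross = (1450/11545) / (150/1655) = 1.3857…
E_cross > 0 ⇒ the goods are substitutes.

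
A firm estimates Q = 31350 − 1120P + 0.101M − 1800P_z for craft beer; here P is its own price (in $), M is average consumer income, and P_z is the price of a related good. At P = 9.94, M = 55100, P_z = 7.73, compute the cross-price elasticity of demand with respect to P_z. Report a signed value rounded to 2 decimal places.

At the given values, Q = 31350 − 1120(9.94) + 0.101(55100) − 1800(7.73) = 11868.3.
∂Q/∂P_z = -1800.
E = (-1800) × (7.73/11868.3) = -1.1723…

-1.17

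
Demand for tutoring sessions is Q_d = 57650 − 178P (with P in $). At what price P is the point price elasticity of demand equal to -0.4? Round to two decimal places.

Ed = −178P/(57650 − 178P). Set this equal to -0.4:
178P = 0.4·(57650 − 178P) ⇒ 178P(1 + 0.4) = 0.4·57650
P = 0.4·57650 / (178·1.4) = 92.5361…

92.54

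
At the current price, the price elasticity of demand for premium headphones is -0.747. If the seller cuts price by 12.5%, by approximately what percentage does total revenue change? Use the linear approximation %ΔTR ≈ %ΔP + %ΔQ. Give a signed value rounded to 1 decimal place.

-3.2%

%ΔQ ≈ Ed × %ΔP = (-0.747) × (-12.5%) = +9.3375%
%ΔTR ≈ %ΔP + %ΔQ = (-12.5%) + (+9.3375%) = -3.1625%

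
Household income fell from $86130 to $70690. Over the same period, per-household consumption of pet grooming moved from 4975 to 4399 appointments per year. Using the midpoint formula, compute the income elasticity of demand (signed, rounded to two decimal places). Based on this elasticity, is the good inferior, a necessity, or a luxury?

%ΔQ = (4399 − 4975)/[( 4975 + 4399)/2] = -576/4687 = -0.122893…
%ΔIncome = (70690 − 86130)/[( 86130 + 70690)/2] = -15440/78410 = -0.196913…
E_income = (-576/4687) / (-15440/78410) = 0.6240…
0 < E_income < 1 ⇒ normal good, necessity.

0.62; necessity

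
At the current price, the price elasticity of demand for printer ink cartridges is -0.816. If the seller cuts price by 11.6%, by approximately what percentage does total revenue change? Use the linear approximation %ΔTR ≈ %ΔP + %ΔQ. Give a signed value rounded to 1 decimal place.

%ΔQ ≈ Ed × %ΔP = (-0.816) × (-11.6%) = +9.4656%
%ΔTR ≈ %ΔP + %ΔQ = (-11.6%) + (+9.4656%) = -2.1344%

-2.1%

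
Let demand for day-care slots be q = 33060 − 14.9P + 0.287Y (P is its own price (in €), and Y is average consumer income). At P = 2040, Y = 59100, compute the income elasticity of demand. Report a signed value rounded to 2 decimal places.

At the given values, q = 33060 − 14.9(2040) + 0.287(59100) = 19625.7.
∂q/∂Y = 0.287.
E = (0.287) × (59100/19625.7) = 0.8642…

0.86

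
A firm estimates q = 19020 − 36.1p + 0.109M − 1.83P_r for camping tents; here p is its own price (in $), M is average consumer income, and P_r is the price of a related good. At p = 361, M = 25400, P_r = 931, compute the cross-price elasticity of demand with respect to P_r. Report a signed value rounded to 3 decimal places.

-0.242

At the given values, q = 19020 − 36.1(361) + 0.109(25400) − 1.83(931) = 7052.77.
∂q/∂P_r = -1.83.
E = (-1.83) × (931/7052.77) = -0.24156…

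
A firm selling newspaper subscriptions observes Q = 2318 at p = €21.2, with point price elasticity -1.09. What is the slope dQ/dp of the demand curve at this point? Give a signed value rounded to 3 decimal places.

Ed = (dQ/dp)·(p/Q) ⇒ dQ/dp = Ed·Q/p = (-1.09)·2318/21.2 = -119.18018…

-119.180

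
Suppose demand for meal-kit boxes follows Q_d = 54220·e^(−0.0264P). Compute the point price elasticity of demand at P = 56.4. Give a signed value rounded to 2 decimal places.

-1.49

dQ_d/dP = −0.0264·Q_d = -322.936. At P = 56.4, Q_d = 12232.4.
Ed = (dQ_d/dP)·(P/Q_d) = (-322.936) × (56.4/12232.4) = -1.4889…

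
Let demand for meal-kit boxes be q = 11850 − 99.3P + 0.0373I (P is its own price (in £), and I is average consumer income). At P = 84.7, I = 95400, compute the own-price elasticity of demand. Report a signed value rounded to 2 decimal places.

-1.20

At the given values, q = 11850 − 99.3(84.7) + 0.0373(95400) = 6997.71.
∂q/∂P = −99.3.
E = (-99.3) × (84.7/6997.71) = -1.2019…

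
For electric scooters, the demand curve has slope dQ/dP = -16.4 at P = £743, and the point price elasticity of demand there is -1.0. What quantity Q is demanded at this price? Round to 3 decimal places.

Ed = (dQ/dP)·(P/Q) ⇒ Q = (dQ/dP)·P/Ed = (-16.4)·743/(-1.0) = 12185.2

12185.200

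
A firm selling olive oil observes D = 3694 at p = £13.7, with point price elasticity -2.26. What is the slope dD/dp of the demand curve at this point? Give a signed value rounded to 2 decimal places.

Ed = (dD/dp)·(p/D) ⇒ dD/dp = Ed·D/p = (-2.26)·3694/13.7 = -609.3751…

-609.38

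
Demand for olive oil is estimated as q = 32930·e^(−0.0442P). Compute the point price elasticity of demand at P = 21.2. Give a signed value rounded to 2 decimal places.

-0.94

dq/dP = −0.0442·q = -570.247. At P = 21.2, q = 12901.5.
Ed = (dq/dP)·(P/q) = (-570.247) × (21.2/12901.5) = -0.9370…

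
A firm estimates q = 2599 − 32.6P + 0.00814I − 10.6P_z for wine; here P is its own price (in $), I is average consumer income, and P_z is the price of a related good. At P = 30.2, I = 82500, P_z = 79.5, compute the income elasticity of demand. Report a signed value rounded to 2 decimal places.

At the given values, q = 2599 − 32.6(30.2) + 0.00814(82500) − 10.6(79.5) = 1443.33.
∂q/∂I = 0.00814.
E = (0.00814) × (82500/1443.33) = 0.4652…

0.47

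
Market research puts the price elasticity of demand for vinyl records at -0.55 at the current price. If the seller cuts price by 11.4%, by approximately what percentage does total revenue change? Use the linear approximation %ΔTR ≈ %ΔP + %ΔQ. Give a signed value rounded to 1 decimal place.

%ΔQ ≈ Ed × %ΔP = (-0.55) × (-11.4%) = +6.2700%
%ΔTR ≈ %ΔP + %ΔQ = (-11.4%) + (+6.2700%) = -5.1300%

-5.1%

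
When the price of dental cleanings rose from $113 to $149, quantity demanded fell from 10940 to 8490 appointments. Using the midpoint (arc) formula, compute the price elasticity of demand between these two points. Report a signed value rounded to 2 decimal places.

%ΔQ = (8490 − 10940) / [(10940 + 8490)/2] = -2450/9715 = -0.252187…
%ΔP = (149 − 113) / [(113 + 149)/2] = 36/131 = 0.274809…
Arc Ed = %ΔQ / %ΔP = (-2450/9715) / (36/131) = -0.9176…

-0.92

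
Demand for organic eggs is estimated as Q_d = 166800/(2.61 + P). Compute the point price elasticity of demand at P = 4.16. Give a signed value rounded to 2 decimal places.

-0.61

dQ_d/dP = −166800/(2.61 + P)² = -3639.31. At P = 4.16, Q_d = 24638.1.
Ed = (dQ_d/dP)·(P/Q_d) = (-3639.31) × (4.16/24638.1) = -0.6144…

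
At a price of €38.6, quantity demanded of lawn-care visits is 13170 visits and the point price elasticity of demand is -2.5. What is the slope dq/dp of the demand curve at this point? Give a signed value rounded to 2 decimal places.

-852.98

Ed = (dq/dp)·(p/q) ⇒ dq/dp = Ed·q/p = (-2.5)·13170/38.6 = -852.9792…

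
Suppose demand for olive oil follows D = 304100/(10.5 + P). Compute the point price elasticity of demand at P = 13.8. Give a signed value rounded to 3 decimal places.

-0.568

dD/dP = −304100/(10.5 + P)² = -514.996. At P = 13.8, D = 12514.4.
Ed = (dD/dP)·(P/D) = (-514.996) × (13.8/12514.4) = -0.56790…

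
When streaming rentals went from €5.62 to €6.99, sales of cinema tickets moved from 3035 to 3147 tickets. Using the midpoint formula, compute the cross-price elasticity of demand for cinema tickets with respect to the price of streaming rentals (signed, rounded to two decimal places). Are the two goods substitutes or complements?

0.17; substitutes

%ΔQ_{cinema tickets} = (3147 − 3035)/avg = 112/3091 = 0.036234…
%ΔP_{streaming rentals} = (6.99 − 5.62)/avg = 1.37/6.305 = 0.217287…
E_cross = (112/3091) / (1.37/6.305) = 0.1667…
E_cross > 0 ⇒ the goods are substitutes.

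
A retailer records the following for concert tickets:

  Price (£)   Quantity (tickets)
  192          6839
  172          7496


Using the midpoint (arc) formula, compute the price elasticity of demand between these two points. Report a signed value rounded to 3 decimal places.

-0.834

%ΔQ = (7496 − 6839) / [(6839 + 7496)/2] = 657/7167.5 = 0.091663…
%ΔP = (172 − 192) / [(192 + 172)/2] = -20/182 = -0.109890…
Arc Ed = %ΔQ / %ΔP = (657/7167.5) / (-20/182) = -0.83414…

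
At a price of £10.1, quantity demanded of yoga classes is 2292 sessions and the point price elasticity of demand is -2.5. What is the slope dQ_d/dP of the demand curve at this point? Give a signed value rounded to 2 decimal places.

Ed = (dQ_d/dP)·(P/Q_d) ⇒ dQ_d/dP = Ed·Q_d/P = (-2.5)·2292/10.1 = -567.3267…

-567.33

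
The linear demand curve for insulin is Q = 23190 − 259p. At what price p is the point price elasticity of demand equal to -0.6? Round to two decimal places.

Ed = −259p/(23190 − 259p). Set this equal to -0.6:
259p = 0.6·(23190 − 259p) ⇒ 259p(1 + 0.6) = 0.6·23190
p = 0.6·23190 / (259·1.6) = 33.5762…

33.58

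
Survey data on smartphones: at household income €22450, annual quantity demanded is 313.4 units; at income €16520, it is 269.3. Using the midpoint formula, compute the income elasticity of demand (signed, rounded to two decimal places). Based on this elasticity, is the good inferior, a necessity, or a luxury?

%ΔQ = (269.3 − 313.4)/[( 313.4 + 269.3)/2] = -44.1/291.35 = -0.151364…
%ΔIncome = (16520 − 22450)/[( 22450 + 16520)/2] = -5930/19485 = -0.304336…
E_income = (-44.1/291.35) / (-5930/19485) = 0.4973…
0 < E_income < 1 ⇒ normal good, necessity.

0.50; necessity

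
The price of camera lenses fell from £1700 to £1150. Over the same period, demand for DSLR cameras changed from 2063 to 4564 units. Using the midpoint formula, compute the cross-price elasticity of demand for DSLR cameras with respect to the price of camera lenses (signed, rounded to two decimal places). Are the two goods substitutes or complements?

%ΔQ_{DSLR cameras} = (4564 − 2063)/avg = 2501/3313.5 = 0.754791…
%ΔP_{camera lenses} = (1150 − 1700)/avg = -550/1425 = -0.385964…
E_cross = (2501/3313.5) / (-550/1425) = -1.9555…
E_cross < 0 ⇒ the goods are complements.

-1.96; complements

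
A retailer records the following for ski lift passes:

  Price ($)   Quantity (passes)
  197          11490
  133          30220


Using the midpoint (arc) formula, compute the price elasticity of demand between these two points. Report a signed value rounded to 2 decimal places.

-2.32

%ΔQ = (30220 − 11490) / [(11490 + 30220)/2] = 18730/20855 = 0.898105…
%ΔP = (133 − 197) / [(197 + 133)/2] = -64/165 = -0.387878…
Arc Ed = %ΔQ / %ΔP = (18730/20855) / (-64/165) = -2.3154…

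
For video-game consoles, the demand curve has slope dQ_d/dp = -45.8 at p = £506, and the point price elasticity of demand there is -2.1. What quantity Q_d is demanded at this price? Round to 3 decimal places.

Ed = (dQ_d/dp)·(p/Q_d) ⇒ Q_d = (dQ_d/dp)·p/Ed = (-45.8)·506/(-2.1) = 11035.61904…

11035.619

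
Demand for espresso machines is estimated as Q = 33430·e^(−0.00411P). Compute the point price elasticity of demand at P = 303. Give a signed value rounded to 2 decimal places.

dQ/dP = −0.00411·Q = -39.5492. At P = 303, Q = 9622.69.
Ed = (dQ/dP)·(P/Q) = (-39.5492) × (303/9622.69) = -1.2453…

-1.25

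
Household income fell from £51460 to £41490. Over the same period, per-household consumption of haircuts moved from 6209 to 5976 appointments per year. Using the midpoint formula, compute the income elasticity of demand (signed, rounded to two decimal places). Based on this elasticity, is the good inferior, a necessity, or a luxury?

0.18; necessity

%ΔQ = (5976 − 6209)/[( 6209 + 5976)/2] = -233/6092.5 = -0.038243…
%ΔIncome = (41490 − 51460)/[( 51460 + 41490)/2] = -9970/46475 = -0.214523…
E_income = (-233/6092.5) / (-9970/46475) = 0.1782…
0 < E_income < 1 ⇒ normal good, necessity.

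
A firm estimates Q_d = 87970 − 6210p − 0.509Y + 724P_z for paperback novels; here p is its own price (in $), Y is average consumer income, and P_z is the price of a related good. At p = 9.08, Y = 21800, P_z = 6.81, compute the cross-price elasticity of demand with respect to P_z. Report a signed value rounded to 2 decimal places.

0.19

At the given values, Q_d = 87970 − 6210(9.08) − 0.509(21800) + 724(6.81) = 25417.44.
∂Q_d/∂P_z = 724.
E = (724) × (6.81/25417.44) = 0.1939…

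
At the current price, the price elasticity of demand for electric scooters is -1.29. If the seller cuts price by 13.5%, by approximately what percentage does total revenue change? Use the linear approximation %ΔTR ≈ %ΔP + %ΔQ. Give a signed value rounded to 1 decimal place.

+3.9%

%ΔQ ≈ Ed × %ΔP = (-1.29) × (-13.5%) = +17.4150%
%ΔTR ≈ %ΔP + %ΔQ = (-13.5%) + (+17.4150%) = +3.9150%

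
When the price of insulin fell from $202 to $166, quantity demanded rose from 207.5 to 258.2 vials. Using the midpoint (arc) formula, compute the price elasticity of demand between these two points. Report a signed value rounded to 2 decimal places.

-1.11

%ΔQ = (258.2 − 207.5) / [(207.5 + 258.2)/2] = 50.7/232.85 = 0.217736…
%ΔP = (166 − 202) / [(202 + 166)/2] = -36/184 = -0.195652…
Arc Ed = %ΔQ / %ΔP = (50.7/232.85) / (-36/184) = -1.1128…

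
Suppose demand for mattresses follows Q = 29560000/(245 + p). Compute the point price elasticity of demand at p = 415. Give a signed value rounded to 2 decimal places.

-0.63

dQ/dp = −29560000/(245 + p)² = -67.8604. At p = 415, Q = 44787.9.
Ed = (dQ/dp)·(p/Q) = (-67.8604) × (415/44787.9) = -0.6287…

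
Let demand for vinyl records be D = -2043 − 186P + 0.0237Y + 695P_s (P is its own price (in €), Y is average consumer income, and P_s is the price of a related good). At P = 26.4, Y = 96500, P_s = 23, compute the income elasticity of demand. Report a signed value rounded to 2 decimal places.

At the given values, D = -2043 − 186(26.4) + 0.0237(96500) + 695(23) = 11318.65.
∂D/∂Y = 0.0237.
E = (0.0237) × (96500/11318.65) = 0.2020…

0.20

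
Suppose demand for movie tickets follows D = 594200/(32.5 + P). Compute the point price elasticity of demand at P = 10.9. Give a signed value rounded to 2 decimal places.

dD/dP = −594200/(32.5 + P)² = -315.466. At P = 10.9, D = 13691.2.
Ed = (dD/dP)·(P/D) = (-315.466) × (10.9/13691.2) = -0.2511…

-0.25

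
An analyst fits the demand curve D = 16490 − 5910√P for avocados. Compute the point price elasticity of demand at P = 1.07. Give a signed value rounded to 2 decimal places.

-0.29

dD/dP = −5910/(2√P) = -2856.71. At P = 1.07, D = 10376.6.
Ed = (dD/dP)·(P/D) = (-2856.71) × (1.07/10376.6) = -0.2945…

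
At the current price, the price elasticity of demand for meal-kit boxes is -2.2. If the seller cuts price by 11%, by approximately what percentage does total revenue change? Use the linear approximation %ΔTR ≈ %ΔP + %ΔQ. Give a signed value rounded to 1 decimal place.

+13.2%

%ΔQ ≈ Ed × %ΔP = (-2.2) × (-11%) = +24.2000%
%ΔTR ≈ %ΔP + %ΔQ = (-11%) + (+24.2000%) = +13.2000%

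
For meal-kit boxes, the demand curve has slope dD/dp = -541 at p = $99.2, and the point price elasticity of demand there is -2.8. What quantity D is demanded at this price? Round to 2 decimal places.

19166.86

Ed = (dD/dp)·(p/D) ⇒ D = (dD/dp)·p/Ed = (-541)·99.2/(-2.8) = 19166.8571…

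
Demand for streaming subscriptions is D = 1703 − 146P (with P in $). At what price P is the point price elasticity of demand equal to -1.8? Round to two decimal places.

Ed = −146P/(1703 − 146P). Set this equal to -1.8:
146P = 1.8·(1703 − 146P) ⇒ 146P(1 + 1.8) = 1.8·1703
P = 1.8·1703 / (146·2.8) = 7.4985…

7.50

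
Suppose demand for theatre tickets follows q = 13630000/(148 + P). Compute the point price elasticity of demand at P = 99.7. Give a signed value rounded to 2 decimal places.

dq/dP = −13630000/(148 + P)² = -222.149. At P = 99.7, q = 55026.2.
Ed = (dq/dP)·(P/q) = (-222.149) × (99.7/55026.2) = -0.4025…

-0.40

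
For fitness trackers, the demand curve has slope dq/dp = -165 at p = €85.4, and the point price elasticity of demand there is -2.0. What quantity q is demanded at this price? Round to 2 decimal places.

Ed = (dq/dp)·(p/q) ⇒ q = (dq/dp)·p/Ed = (-165)·85.4/(-2.0) = 7045.5

7045.50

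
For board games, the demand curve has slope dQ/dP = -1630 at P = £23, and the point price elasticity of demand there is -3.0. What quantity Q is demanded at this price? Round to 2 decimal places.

Ed = (dQ/dP)·(P/Q) ⇒ Q = (dQ/dP)·P/Ed = (-1630)·23/(-3.0) = 12496.6666…

12496.67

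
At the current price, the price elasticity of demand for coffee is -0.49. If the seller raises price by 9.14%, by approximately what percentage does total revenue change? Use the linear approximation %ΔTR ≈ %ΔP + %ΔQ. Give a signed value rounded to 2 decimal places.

%ΔQ ≈ Ed × %ΔP = (-0.49) × (+9.14%) = -4.4786%
%ΔTR ≈ %ΔP + %ΔQ = (+9.14%) + (-4.4786%) = +4.6614%

+4.66%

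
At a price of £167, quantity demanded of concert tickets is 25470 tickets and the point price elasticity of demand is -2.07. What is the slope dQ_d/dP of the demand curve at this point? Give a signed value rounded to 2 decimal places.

-315.71

Ed = (dQ_d/dP)·(P/Q_d) ⇒ dQ_d/dP = Ed·Q_d/P = (-2.07)·25470/167 = -315.7059…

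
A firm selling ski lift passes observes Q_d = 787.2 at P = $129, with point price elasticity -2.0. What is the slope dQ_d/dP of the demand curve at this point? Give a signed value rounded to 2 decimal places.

Ed = (dQ_d/dP)·(P/Q_d) ⇒ dQ_d/dP = Ed·Q_d/P = (-2.0)·787.2/129 = -12.2046…

-12.20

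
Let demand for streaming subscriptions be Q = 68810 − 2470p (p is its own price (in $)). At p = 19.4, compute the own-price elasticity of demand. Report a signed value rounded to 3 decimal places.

At the given values, Q = 68810 − 2470(19.4) = 20892.
∂Q/∂p = −2470.
E = (-2470) × (19.4/20892) = -2.29360…

-2.294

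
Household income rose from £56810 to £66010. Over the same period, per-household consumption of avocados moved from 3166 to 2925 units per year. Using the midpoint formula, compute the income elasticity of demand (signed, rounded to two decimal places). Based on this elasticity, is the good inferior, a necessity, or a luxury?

%ΔQ = (2925 − 3166)/[( 3166 + 2925)/2] = -241/3045.5 = -0.079133…
%ΔIncome = (66010 − 56810)/[( 56810 + 66010)/2] = 9200/61410 = 0.149812…
E_income = (-241/3045.5) / (9200/61410) = -0.5282…
E_income < 0 ⇒ inferior good.

-0.53; inferior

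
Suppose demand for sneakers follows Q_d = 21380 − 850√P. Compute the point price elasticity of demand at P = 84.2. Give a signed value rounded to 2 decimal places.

-0.29

dQ_d/dP = −850/(2√P) = -46.3162. At P = 84.2, Q_d = 13580.4.
Ed = (dQ_d/dP)·(P/Q_d) = (-46.3162) × (84.2/13580.4) = -0.2871…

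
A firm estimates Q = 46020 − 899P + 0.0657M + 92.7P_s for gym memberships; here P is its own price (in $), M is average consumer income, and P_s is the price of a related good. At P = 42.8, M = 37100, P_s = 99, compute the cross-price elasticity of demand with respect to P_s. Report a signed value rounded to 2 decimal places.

0.48

At the given values, Q = 46020 − 899(42.8) + 0.0657(37100) + 92.7(99) = 19157.57.
∂Q/∂P_s = 92.7.
E = (92.7) × (99/19157.57) = 0.4790…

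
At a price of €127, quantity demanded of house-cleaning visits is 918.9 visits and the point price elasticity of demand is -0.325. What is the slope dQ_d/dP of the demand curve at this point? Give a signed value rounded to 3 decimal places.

Ed = (dQ_d/dP)·(P/Q_d) ⇒ dQ_d/dP = Ed·Q_d/P = (-0.325)·918.9/127 = -2.35151…

-2.352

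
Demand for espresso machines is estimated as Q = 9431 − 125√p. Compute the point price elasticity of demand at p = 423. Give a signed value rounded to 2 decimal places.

dQ/dp = −125/(2√p) = -3.03885. At p = 423, Q = 6860.13.
Ed = (dQ/dp)·(p/Q) = (-3.03885) × (423/6860.13) = -0.1873…

-0.19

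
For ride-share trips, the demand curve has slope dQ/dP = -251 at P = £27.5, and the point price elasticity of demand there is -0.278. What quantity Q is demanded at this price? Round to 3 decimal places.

Ed = (dQ/dP)·(P/Q) ⇒ Q = (dQ/dP)·P/Ed = (-251)·27.5/(-0.278) = 24829.13669…

24829.137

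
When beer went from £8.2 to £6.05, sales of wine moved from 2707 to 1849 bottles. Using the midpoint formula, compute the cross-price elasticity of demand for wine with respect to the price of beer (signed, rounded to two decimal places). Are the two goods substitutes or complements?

%ΔQ_{wine} = (1849 − 2707)/avg = -858/2278 = -0.376646…
%ΔP_{beer} = (6.05 − 8.2)/avg = -2.15/7.125 = -0.301754…
E_cross = (-858/2278) / (-2.15/7.125) = 1.2481…
E_cross > 0 ⇒ the goods are substitutes.

1.25; substitutes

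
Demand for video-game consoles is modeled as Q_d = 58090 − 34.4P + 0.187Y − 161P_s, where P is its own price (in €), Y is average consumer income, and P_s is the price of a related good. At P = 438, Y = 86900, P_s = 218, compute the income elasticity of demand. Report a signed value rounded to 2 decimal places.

0.67

At the given values, Q_d = 58090 − 34.4(438) + 0.187(86900) − 161(218) = 24175.1.
∂Q_d/∂Y = 0.187.
E = (0.187) × (86900/24175.1) = 0.6721…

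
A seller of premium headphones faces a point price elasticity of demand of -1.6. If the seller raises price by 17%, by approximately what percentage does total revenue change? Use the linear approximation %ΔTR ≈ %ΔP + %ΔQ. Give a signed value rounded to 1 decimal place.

%ΔQ ≈ Ed × %ΔP = (-1.6) × (+17%) = -27.2000%
%ΔTR ≈ %ΔP + %ΔQ = (+17%) + (-27.2000%) = -10.2000%

-10.2%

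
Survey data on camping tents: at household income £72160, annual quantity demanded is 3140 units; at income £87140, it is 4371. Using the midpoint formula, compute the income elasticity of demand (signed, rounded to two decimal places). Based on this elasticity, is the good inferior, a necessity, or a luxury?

%ΔQ = (4371 − 3140)/[( 3140 + 4371)/2] = 1231/3755.5 = 0.327785…
%ΔIncome = (87140 − 72160)/[( 72160 + 87140)/2] = 14980/79650 = 0.188072…
E_income = (1231/3755.5) / (14980/79650) = 1.7428…
E_income > 1 ⇒ normal good, luxury.

1.74; luxury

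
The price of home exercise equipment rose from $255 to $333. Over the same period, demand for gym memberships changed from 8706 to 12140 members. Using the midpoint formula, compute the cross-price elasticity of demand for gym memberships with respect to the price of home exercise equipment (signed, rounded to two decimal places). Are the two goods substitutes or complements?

1.24; substitutes

%ΔQ_{gym memberships} = (12140 − 8706)/avg = 3434/10423 = 0.329463…
%ΔP_{home exercise equipment} = (333 − 255)/avg = 78/294 = 0.265306…
E_cross = (3434/10423) / (78/294) = 1.2418…
E_cross > 0 ⇒ the goods are substitutes.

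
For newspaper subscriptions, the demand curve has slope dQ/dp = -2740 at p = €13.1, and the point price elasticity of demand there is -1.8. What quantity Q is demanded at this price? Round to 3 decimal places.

19941.111

Ed = (dQ/dp)·(p/Q) ⇒ Q = (dQ/dp)·p/Ed = (-2740)·13.1/(-1.8) = 19941.11111…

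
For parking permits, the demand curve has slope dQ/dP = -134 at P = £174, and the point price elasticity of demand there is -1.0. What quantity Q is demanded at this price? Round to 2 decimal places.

23316.00

Ed = (dQ/dP)·(P/Q) ⇒ Q = (dQ/dP)·P/Ed = (-134)·174/(-1.0) = 23316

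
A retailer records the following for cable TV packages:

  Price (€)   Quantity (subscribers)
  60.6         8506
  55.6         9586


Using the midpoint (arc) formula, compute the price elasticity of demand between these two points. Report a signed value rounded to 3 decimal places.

-1.387

%ΔQ = (9586 − 8506) / [(8506 + 9586)/2] = 1080/9046 = 0.119389…
%ΔP = (55.6 − 60.6) / [(60.6 + 55.6)/2] = -5/58.1 = -0.086058…
Arc Ed = %ΔQ / %ΔP = (1080/9046) / (-5/58.1) = -1.38730…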